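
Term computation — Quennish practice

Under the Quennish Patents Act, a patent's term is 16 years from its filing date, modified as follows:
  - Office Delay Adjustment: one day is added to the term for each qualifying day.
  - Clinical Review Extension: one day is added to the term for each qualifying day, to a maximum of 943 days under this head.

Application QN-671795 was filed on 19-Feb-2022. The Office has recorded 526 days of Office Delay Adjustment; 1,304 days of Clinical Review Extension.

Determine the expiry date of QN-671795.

Base term: filing date + 16 years → 19 February 2038.
Office Delay Adjustment: +526 days → 30 July 2039.
Clinical Review Extension: 1304 days claimed exceeds the 943-day cap, so +943 days → 27 February 2042.

February 27, 2042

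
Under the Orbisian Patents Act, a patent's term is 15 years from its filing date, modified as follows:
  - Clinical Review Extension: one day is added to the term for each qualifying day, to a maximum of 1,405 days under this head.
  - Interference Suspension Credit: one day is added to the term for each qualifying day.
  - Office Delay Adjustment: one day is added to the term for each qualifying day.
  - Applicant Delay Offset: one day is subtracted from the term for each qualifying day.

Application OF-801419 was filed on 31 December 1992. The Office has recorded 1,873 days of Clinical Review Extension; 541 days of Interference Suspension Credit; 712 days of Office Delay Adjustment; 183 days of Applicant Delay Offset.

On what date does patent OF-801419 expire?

2014-10-10

Base term: filing date + 15 years → 31 December 2007.
Clinical Review Extension: 1873 days claimed exceeds the 1405-day cap, so +1405 days → 5 November 2011.
Interference Suspension Credit: +541 days → 29 April 2013.
Office Delay Adjustment: +712 days → 11 April 2015.
Applicant Delay Offset: −183 days → 10 October 2014.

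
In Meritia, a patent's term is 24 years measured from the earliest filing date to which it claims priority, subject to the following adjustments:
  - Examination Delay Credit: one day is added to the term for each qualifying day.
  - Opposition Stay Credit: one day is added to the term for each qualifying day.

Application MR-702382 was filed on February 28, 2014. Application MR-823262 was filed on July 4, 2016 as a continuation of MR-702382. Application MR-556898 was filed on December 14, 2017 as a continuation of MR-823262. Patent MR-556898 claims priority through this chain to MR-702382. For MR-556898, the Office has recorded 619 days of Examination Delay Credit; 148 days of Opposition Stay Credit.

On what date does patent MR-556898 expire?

Earliest priority filing: 28 February 2014.
Base term: 28 February 2014 + 24 years → 28 February 2038.
Examination Delay Credit: +619 days → 9 November 2039.
Opposition Stay Credit: +148 days → 5 April 2040.

April 5, 2040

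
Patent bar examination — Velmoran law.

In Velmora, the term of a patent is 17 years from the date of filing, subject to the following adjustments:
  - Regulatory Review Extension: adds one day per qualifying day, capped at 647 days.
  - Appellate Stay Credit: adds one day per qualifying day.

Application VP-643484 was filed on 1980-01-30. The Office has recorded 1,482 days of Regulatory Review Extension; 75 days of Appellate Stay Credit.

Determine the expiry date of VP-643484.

Base term: filing date + 17 years → 30 January 1997.
Regulatory Review Extension: 1482 days claimed exceeds the 647-day cap, so +647 days → 8 November 1998.
Appellate Stay Credit: +75 days → 22 January 1999.

January 22, 1999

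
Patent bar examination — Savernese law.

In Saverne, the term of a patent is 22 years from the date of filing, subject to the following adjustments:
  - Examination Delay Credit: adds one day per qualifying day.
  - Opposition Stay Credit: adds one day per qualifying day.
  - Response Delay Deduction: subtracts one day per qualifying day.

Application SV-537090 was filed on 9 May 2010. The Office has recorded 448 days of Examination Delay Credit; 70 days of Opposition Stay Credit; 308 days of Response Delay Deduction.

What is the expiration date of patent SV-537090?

December 5, 2032

Base term: filing date + 22 years → 9 May 2032.
Examination Delay Credit: +448 days → 31 July 2033.
Opposition Stay Credit: +70 days → 9 October 2033.
Response Delay Deduction: −308 days → 5 December 2032.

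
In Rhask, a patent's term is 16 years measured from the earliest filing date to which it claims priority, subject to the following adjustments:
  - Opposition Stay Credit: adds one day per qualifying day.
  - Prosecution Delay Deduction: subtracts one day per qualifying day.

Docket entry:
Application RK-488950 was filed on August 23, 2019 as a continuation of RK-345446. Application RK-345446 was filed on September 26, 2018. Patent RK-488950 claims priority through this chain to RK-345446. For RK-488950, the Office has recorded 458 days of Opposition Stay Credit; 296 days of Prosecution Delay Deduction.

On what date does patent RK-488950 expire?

2035-03-07

Earliest priority filing: 26 September 2018.
Base term: 26 September 2018 + 16 years → 26 September 2034.
Opposition Stay Credit: +458 days → 28 December 2035.
Prosecution Delay Deduction: −296 days → 7 March 2035.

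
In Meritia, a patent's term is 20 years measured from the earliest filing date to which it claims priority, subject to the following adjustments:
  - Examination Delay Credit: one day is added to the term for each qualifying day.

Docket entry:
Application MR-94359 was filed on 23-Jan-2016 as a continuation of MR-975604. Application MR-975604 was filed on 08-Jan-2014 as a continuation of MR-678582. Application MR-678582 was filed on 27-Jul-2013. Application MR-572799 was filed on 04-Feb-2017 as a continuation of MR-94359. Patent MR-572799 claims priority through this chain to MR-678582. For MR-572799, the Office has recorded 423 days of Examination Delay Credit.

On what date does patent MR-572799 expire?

Earliest priority filing: 27 July 2013.
Base term: 27 July 2013 + 20 years → 27 July 2033.
Examination Delay Credit: +423 days → 23 September 2034.

2034-09-23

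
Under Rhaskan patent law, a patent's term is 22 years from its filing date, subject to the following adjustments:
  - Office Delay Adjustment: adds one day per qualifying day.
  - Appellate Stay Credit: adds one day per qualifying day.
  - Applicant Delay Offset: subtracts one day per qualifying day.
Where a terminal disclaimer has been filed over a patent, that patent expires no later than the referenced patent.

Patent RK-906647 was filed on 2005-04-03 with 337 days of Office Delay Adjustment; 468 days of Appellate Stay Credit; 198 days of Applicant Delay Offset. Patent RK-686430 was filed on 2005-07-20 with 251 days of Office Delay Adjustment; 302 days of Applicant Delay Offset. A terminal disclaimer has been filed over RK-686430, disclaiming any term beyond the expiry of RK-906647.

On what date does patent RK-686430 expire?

Natural term of RK-686430:
  Base: filing + 22 years → 20 July 2027.
  Office Delay Adjustment: +251 days → 27 March 2028.
  Applicant Delay Offset: −302 days → 30 May 2027.
Expiry of referenced patent RK-906647:
  Base: filing + 22 years → 3 April 2027.
  Office Delay Adjustment: +337 days → 5 March 2028.
  Appellate Stay Credit: +468 days → 16 June 2029.
  Applicant Delay Offset: −198 days → 30 November 2028.
Terminal disclaimer: RK-686430 expires on the earlier of 30 May 2027 and 30 November 2028.

2027-05-30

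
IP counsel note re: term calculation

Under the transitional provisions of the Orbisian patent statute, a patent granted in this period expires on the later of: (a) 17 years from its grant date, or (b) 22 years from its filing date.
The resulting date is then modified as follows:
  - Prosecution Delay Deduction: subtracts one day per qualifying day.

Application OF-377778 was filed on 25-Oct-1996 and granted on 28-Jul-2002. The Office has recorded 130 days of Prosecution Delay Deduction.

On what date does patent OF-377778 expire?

March 20, 2019

(a) grant + 17 years → 28 July 2019.
(b) filing + 22 years → 25 October 2018.
Later of the two: 28 July 2019.
Prosecution Delay Deduction: −130 days → 20 March 2019.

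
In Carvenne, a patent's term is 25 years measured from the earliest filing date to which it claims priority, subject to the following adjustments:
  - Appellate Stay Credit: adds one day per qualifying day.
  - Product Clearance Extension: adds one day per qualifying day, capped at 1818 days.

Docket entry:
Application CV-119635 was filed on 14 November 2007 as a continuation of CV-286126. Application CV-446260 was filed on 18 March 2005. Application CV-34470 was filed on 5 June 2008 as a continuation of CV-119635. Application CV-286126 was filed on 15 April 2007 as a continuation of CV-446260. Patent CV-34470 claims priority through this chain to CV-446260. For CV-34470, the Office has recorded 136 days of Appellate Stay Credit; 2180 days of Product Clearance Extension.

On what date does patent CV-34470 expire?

July 24, 2035

Earliest priority filing: 18 March 2005.
Base term: 18 March 2005 + 25 years → 18 March 2030.
Appellate Stay Credit: +136 days → 1 August 2030.
Product Clearance Extension: 2180 days claimed exceeds the 1818-day cap, so +1818 days → 24 July 2035.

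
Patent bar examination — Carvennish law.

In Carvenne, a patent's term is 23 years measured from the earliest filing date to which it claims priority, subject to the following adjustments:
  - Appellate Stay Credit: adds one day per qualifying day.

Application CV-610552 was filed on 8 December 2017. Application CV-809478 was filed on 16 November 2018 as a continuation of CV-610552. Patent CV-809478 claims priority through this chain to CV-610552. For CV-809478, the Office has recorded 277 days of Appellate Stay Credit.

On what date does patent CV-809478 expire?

September 11, 2041

Earliest priority filing: 8 December 2017.
Base term: 8 December 2017 + 23 years → 8 December 2040.
Appellate Stay Credit: +277 days → 11 September 2041.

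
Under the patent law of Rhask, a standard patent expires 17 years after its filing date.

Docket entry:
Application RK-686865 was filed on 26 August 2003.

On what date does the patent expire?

Filing date + 17 years → 26 August 2020.

2020-08-26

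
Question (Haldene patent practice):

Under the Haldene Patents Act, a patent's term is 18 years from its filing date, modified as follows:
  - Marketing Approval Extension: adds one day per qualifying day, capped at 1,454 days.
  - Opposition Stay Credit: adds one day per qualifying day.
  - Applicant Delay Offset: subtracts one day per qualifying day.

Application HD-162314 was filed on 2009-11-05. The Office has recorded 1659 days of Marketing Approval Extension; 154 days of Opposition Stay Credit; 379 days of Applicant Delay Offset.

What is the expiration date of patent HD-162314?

Base term: filing date + 18 years → 5 November 2027.
Marketing Approval Extension: 1659 days claimed exceeds the 1454-day cap, so +1454 days → 29 October 2031.
Opposition Stay Credit: +154 days → 31 March 2032.
Applicant Delay Offset: −379 days → 18 March 2031.

March 18, 2031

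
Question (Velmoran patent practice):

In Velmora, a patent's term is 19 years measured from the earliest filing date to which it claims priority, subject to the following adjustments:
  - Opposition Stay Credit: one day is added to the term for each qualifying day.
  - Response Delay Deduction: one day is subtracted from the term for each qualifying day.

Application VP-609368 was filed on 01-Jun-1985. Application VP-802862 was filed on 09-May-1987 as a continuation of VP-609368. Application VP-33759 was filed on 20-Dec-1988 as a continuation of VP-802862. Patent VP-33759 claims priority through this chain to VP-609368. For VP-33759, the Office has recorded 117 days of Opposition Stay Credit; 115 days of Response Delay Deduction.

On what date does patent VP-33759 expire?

Earliest priority filing: 1 June 1985.
Base term: 1 June 1985 + 19 years → 1 June 2004.
Opposition Stay Credit: +117 days → 26 September 2004.
Response Delay Deduction: −115 days → 3 June 2004.

June 3, 2004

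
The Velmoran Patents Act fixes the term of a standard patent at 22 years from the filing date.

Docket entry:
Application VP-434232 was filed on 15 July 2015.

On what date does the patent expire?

Filing date + 22 years → 15 July 2037.

July 15, 2037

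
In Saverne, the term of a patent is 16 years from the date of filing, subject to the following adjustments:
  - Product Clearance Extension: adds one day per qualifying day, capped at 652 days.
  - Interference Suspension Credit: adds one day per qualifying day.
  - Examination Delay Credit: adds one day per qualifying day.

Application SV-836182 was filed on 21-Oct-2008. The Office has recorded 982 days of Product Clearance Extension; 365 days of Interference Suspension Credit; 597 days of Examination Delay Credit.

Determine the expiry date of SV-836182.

March 23, 2029

Base term: filing date + 16 years → 21 October 2024.
Product Clearance Extension: 982 days claimed exceeds the 652-day cap, so +652 days → 4 August 2026.
Interference Suspension Credit: +365 days → 4 August 2027.
Examination Delay Credit: +597 days → 23 March 2029.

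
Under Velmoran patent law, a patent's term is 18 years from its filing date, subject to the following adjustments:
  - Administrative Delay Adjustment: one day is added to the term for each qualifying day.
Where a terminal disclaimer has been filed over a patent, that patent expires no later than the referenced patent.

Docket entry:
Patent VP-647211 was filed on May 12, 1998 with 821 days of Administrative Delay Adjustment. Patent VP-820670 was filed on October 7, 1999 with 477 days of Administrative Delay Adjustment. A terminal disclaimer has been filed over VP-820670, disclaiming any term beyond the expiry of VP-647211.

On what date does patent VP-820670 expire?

August 11, 2018

Natural term of VP-820670:
  Base: filing + 18 years → 7 October 2017.
  Administrative Delay Adjustment: +477 days → 27 January 2019.
Expiry of referenced patent VP-647211:
  Base: filing + 18 years → 12 May 2016.
  Administrative Delay Adjustment: +821 days → 11 August 2018.
Terminal disclaimer: VP-820670 expires on the earlier of 27 January 2019 and 11 August 2018.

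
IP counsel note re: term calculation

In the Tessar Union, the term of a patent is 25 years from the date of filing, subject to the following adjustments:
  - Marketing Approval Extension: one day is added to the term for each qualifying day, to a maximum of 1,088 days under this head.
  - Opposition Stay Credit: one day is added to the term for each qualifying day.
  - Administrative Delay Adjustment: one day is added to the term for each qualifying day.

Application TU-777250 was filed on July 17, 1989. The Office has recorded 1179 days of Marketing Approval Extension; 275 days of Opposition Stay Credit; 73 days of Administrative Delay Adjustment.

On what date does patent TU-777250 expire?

Base term: filing date + 25 years → 17 July 2014.
Marketing Approval Extension: 1179 days claimed exceeds the 1088-day cap, so +1088 days → 9 July 2017.
Opposition Stay Credit: +275 days → 10 April 2018.
Administrative Delay Adjustment: +73 days → 22 June 2018.

June 22, 2018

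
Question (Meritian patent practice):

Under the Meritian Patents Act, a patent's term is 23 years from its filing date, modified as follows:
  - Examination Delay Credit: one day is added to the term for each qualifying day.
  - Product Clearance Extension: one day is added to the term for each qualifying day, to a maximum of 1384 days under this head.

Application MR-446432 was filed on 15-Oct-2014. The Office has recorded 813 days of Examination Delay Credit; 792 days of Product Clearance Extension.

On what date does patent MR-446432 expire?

Base term: filing date + 23 years → 15 October 2037.
Examination Delay Credit: +813 days → 6 January 2040.
Product Clearance Extension: 792 days (within the 1384-day cap) → +792 days → 8 March 2042.

March 8, 2042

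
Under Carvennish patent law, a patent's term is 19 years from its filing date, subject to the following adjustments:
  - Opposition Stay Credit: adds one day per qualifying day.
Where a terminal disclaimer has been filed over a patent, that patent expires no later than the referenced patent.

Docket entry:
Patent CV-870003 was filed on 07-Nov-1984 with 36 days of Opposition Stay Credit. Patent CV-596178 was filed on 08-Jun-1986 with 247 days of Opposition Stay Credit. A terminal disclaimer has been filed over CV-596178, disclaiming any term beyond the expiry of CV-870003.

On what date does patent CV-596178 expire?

2003-12-13

Natural term of CV-596178:
  Base: filing + 19 years → 8 June 2005.
  Opposition Stay Credit: +247 days → 10 February 2006.
Expiry of referenced patent CV-870003:
  Base: filing + 19 years → 7 November 2003.
  Opposition Stay Credit: +36 days → 13 December 2003.
Terminal disclaimer: CV-596178 expires on the earlier of 10 February 2006 and 13 December 2003.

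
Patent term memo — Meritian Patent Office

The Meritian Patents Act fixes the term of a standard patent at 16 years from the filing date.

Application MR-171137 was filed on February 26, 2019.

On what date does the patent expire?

2035-02-26

Filing date + 16 years → 26 February 2035.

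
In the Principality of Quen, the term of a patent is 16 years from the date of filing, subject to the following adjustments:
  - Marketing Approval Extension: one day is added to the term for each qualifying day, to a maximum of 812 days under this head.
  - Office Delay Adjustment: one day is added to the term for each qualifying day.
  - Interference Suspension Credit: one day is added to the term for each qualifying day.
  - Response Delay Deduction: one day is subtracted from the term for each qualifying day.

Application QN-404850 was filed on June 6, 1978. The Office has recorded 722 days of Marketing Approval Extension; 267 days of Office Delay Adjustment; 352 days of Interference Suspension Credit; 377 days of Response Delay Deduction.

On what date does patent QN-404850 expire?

Base term: filing date + 16 years → 6 June 1994.
Marketing Approval Extension: 722 days (within the 812-day cap) → +722 days → 28 May 1996.
Office Delay Adjustment: +267 days → 19 February 1997.
Interference Suspension Credit: +352 days → 6 February 1998.
Response Delay Deduction: −377 days → 25 January 1997.

1997-01-25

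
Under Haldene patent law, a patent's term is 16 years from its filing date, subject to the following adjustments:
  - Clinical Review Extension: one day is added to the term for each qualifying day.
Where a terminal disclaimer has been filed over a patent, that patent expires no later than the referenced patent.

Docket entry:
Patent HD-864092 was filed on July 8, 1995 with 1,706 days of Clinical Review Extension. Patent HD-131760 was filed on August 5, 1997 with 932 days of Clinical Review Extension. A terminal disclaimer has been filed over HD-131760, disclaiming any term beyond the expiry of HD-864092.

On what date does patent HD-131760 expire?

Natural term of HD-131760:
  Base: filing + 16 years → 5 August 2013.
  Clinical Review Extension: +932 days → 23 February 2016.
Expiry of referenced patent HD-864092:
  Base: filing + 16 years → 8 July 2011.
  Clinical Review Extension: +1706 days → 9 March 2016.
Terminal disclaimer: HD-131760 expires on the earlier of 23 February 2016 and 9 March 2016.

2016-02-23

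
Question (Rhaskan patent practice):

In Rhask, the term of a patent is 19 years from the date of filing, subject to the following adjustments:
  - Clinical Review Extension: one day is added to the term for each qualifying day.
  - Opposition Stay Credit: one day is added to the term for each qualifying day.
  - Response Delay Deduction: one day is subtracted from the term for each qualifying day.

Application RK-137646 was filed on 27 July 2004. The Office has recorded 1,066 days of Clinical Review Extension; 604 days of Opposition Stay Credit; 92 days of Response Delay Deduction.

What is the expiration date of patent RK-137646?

Base term: filing date + 19 years → 27 July 2023.
Clinical Review Extension: +1066 days → 27 June 2026.
Opposition Stay Credit: +604 days → 21 February 2028.
Response Delay Deduction: −92 days → 21 November 2027.

2027-11-21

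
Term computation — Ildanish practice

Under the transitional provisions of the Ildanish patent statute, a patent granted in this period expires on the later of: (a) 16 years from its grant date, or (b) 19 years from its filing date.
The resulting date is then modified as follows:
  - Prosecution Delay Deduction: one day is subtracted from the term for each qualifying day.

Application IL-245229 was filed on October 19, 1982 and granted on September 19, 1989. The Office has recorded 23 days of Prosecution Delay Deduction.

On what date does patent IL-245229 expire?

2005-08-27

(a) grant + 16 years → 19 September 2005.
(b) filing + 19 years → 19 October 2001.
Later of the two: 19 September 2005.
Prosecution Delay Deduction: −23 days → 27 August 2005.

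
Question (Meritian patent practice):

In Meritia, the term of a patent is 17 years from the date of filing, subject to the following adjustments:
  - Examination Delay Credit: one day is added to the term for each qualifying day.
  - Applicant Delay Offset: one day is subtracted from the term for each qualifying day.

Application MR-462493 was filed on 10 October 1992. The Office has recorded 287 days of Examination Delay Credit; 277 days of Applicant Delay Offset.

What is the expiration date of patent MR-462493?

2009-10-20

Base term: filing date + 17 years → 10 October 2009.
Examination Delay Credit: +287 days → 24 July 2010.
Applicant Delay Offset: −277 days → 20 October 2009.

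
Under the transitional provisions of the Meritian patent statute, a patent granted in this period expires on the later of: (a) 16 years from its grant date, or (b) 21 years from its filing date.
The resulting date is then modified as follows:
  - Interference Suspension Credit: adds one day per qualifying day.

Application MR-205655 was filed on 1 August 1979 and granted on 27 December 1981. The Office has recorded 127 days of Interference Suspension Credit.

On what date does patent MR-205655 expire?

(a) grant + 16 years → 27 December 1997.
(b) filing + 21 years → 1 August 2000.
Later of the two: 1 August 2000.
Interference Suspension Credit: +127 days → 6 December 2000.

December 6, 2000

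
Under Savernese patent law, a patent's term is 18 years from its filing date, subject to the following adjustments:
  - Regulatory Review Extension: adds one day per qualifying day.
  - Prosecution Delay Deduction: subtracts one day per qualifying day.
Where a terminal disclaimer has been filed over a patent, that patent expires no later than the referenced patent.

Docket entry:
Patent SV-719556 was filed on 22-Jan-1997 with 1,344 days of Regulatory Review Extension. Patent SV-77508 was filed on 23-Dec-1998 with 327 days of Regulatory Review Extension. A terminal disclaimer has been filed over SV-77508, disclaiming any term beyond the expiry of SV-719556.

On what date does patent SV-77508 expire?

Natural term of SV-77508:
  Base: filing + 18 years → 23 December 2016.
  Regulatory Review Extension: +327 days → 15 November 2017.
Expiry of referenced patent SV-719556:
  Base: filing + 18 years → 22 January 2015.
  Regulatory Review Extension: +1344 days → 27 September 2018.
Terminal disclaimer: SV-77508 expires on the earlier of 15 November 2017 and 27 September 2018.

2017-11-15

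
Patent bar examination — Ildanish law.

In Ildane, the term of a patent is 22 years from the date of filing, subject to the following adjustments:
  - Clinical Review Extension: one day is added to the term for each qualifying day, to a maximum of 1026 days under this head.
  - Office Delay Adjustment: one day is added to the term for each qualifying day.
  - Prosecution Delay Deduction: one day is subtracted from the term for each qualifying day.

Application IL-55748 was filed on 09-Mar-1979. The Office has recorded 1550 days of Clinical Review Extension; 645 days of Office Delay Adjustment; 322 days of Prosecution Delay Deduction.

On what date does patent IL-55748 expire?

Base term: filing date + 22 years → 9 March 2001.
Clinical Review Extension: 1550 days claimed exceeds the 1026-day cap, so +1026 days → 30 December 2003.
Office Delay Adjustment: +645 days → 5 October 2005.
Prosecution Delay Deduction: −322 days → 17 November 2004.

2004-11-17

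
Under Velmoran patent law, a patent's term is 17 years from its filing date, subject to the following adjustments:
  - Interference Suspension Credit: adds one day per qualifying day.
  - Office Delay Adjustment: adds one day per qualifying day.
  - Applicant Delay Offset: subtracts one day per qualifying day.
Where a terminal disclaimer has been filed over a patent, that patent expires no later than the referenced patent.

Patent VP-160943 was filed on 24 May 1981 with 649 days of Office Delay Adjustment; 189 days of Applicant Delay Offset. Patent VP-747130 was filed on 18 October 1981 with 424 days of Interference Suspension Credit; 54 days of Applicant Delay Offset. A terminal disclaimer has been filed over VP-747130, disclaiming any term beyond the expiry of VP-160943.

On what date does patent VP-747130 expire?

Natural term of VP-747130:
  Base: filing + 17 years → 18 October 1998.
  Interference Suspension Credit: +424 days → 16 December 1999.
  Applicant Delay Offset: −54 days → 23 October 1999.
Expiry of referenced patent VP-160943:
  Base: filing + 17 years → 24 May 1998.
  Office Delay Adjustment: +649 days → 3 March 2000.
  Applicant Delay Offset: −189 days → 27 August 1999.
Terminal disclaimer: VP-747130 expires on the earlier of 23 October 1999 and 27 August 1999.

1999-08-27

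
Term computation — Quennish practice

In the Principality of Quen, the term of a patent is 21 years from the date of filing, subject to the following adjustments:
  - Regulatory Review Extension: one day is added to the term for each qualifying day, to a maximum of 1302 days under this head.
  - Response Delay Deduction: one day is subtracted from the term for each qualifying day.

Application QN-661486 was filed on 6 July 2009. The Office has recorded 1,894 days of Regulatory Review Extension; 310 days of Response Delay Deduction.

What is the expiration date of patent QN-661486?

Base term: filing date + 21 years → 6 July 2030.
Regulatory Review Extension: 1894 days claimed exceeds the 1302-day cap, so +1302 days → 28 January 2034.
Response Delay Deduction: −310 days → 24 March 2033.

2033-03-24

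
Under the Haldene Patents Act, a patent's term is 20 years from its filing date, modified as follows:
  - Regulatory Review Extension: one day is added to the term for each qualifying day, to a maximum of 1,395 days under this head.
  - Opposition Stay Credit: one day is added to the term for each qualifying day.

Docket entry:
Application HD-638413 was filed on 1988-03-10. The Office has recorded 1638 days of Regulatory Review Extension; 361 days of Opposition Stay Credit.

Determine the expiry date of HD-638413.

2012-12-30

Base term: filing date + 20 years → 10 March 2008.
Regulatory Review Extension: 1638 days claimed exceeds the 1395-day cap, so +1395 days → 4 January 2012.
Opposition Stay Credit: +361 days → 30 December 2012.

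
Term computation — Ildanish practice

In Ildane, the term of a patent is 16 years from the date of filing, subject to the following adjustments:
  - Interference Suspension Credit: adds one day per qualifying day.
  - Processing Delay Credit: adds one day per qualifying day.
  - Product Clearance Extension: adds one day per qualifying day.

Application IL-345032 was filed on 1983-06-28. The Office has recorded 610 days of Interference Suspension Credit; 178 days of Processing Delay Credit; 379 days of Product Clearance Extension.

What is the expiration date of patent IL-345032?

2002-09-07

Base term: filing date + 16 years → 28 June 1999.
Interference Suspension Credit: +610 days → 27 February 2001.
Processing Delay Credit: +178 days → 24 August 2001.
Product Clearance Extension: +379 days → 7 September 2002.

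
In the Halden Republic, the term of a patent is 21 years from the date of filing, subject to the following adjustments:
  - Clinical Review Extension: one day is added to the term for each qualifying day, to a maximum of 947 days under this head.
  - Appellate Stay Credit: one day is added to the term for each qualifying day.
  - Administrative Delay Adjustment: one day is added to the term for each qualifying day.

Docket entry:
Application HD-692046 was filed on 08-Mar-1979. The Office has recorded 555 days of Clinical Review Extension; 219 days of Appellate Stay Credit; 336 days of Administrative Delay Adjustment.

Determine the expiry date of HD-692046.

March 23, 2003

Base term: filing date + 21 years → 8 March 2000.
Clinical Review Extension: 555 days (within the 947-day cap) → +555 days → 14 September 2001.
Appellate Stay Credit: +219 days → 21 April 2002.
Administrative Delay Adjustment: +336 days → 23 March 2003.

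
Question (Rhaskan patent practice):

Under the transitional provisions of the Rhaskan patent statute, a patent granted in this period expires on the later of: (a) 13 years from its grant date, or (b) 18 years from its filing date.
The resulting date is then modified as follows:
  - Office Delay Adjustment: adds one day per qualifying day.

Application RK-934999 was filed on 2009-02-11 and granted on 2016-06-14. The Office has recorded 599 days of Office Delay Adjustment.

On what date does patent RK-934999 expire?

(a) grant + 13 years → 14 June 2029.
(b) filing + 18 years → 11 February 2027.
Later of the two: 14 June 2029.
Office Delay Adjustment: +599 days → 3 February 2031.

February 3, 2031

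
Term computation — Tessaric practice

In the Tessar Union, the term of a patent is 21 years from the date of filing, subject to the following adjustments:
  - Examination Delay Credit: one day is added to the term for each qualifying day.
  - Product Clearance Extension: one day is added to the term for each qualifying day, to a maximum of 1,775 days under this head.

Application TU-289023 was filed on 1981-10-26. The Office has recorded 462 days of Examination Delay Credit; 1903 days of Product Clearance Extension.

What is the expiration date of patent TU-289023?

Base term: filing date + 21 years → 26 October 2002.
Examination Delay Credit: +462 days → 31 January 2004.
Product Clearance Extension: 1903 days claimed exceeds the 1775-day cap, so +1775 days → 10 December 2008.

December 10, 2008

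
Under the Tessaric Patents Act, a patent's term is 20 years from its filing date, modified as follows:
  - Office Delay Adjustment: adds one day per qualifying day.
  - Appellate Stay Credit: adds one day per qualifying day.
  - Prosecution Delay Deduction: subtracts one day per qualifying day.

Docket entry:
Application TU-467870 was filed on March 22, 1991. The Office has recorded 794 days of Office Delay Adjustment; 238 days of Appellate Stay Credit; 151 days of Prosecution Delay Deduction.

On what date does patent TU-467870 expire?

2013-08-19

Base term: filing date + 20 years → 22 March 2011.
Office Delay Adjustment: +794 days → 24 May 2013.
Appellate Stay Credit: +238 days → 17 January 2014.
Prosecution Delay Deduction: −151 days → 19 August 2013.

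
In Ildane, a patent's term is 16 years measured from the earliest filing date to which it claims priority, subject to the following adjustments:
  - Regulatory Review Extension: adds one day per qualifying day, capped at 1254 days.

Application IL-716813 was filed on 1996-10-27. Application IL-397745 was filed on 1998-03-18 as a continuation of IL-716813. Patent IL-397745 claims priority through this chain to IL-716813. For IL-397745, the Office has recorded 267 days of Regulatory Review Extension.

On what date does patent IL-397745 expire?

July 21, 2013

Earliest priority filing: 27 October 1996.
Base term: 27 October 1996 + 16 years → 27 October 2012.
Regulatory Review Extension: 267 days (within the 1254-day cap) → +267 days → 21 July 2013.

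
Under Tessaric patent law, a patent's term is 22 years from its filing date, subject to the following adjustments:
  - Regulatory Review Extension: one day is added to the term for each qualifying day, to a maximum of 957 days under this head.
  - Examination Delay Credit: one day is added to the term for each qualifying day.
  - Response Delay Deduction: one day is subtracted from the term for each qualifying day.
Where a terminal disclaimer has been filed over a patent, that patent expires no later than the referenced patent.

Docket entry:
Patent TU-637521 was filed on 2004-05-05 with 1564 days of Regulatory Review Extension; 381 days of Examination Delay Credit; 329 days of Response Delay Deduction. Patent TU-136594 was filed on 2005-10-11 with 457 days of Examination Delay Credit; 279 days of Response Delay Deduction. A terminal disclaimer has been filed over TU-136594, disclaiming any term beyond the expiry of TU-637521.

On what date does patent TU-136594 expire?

Natural term of TU-136594:
  Base: filing + 22 years → 11 October 2027.
  Examination Delay Credit: +457 days → 10 January 2029.
  Response Delay Deduction: −279 days → 6 April 2028.
Expiry of referenced patent TU-637521:
  Base: filing + 22 years → 5 May 2026.
  Regulatory Review Extension: 1564 days claimed exceeds the 957-day cap, so +957 days → 17 December 2028.
  Examination Delay Credit: +381 days → 2 January 2030.
  Response Delay Deduction: −329 days → 7 February 2029.
Terminal disclaimer: TU-136594 expires on the earlier of 6 April 2028 and 7 February 2029.

April 6, 2028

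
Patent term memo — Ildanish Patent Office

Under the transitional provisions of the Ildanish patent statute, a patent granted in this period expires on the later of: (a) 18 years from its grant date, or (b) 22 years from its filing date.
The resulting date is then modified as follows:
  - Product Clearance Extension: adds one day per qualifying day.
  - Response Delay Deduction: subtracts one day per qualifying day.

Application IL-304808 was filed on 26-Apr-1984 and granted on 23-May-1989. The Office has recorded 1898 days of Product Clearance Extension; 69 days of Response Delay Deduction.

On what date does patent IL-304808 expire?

(a) grant + 18 years → 23 May 2007.
(b) filing + 22 years → 26 April 2006.
Later of the two: 23 May 2007.
Product Clearance Extension: +1898 days → 2 August 2012.
Response Delay Deduction: −69 days → 25 May 2012.

2012-05-25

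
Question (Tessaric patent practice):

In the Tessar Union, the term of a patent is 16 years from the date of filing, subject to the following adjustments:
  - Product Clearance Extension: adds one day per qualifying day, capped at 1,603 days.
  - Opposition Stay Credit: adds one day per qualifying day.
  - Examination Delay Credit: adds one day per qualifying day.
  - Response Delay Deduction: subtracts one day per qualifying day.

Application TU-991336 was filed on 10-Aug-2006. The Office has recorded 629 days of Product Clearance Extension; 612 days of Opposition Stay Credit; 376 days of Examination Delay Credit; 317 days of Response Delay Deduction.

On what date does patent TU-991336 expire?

2026-03-02

Base term: filing date + 16 years → 10 August 2022.
Product Clearance Extension: 629 days (within the 1603-day cap) → +629 days → 30 April 2024.
Opposition Stay Credit: +612 days → 2 January 2026.
Examination Delay Credit: +376 days → 13 January 2027.
Response Delay Deduction: −317 days → 2 March 2026.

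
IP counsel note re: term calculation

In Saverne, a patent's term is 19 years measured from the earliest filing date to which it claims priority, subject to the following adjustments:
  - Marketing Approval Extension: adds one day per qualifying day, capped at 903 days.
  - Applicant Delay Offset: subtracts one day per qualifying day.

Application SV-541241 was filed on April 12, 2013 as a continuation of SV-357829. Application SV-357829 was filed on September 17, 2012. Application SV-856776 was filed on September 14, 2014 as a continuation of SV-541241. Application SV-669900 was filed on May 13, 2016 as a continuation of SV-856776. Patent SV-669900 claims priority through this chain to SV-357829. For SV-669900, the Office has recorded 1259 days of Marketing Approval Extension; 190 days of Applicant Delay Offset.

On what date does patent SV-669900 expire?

Earliest priority filing: 17 September 2012.
Base term: 17 September 2012 + 19 years → 17 September 2031.
Marketing Approval Extension: 1259 days claimed exceeds the 903-day cap, so +903 days → 8 March 2034.
Applicant Delay Offset: −190 days → 30 August 2033.

August 30, 2033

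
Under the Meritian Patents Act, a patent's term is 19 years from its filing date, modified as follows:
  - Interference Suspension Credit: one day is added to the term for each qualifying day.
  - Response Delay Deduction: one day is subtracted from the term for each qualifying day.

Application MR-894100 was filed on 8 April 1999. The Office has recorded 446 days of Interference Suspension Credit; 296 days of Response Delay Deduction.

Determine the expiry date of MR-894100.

Base term: filing date + 19 years → 8 April 2018.
Interference Suspension Credit: +446 days → 28 June 2019.
Response Delay Deduction: −296 days → 5 September 2018.

2018-09-05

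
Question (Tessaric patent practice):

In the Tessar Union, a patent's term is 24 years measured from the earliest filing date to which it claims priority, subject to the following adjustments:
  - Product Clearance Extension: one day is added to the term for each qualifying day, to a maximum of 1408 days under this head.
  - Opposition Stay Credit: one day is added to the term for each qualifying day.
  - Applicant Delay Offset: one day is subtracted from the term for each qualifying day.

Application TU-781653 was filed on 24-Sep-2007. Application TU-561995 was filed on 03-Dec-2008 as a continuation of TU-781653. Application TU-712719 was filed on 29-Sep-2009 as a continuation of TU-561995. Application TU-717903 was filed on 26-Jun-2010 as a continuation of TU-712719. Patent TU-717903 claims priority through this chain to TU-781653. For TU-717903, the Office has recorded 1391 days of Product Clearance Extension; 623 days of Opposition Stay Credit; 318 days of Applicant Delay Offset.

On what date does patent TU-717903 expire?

Earliest priority filing: 24 September 2007.
Base term: 24 September 2007 + 24 years → 24 September 2031.
Product Clearance Extension: 1391 days (within the 1408-day cap) → +1391 days → 16 July 2035.
Opposition Stay Credit: +623 days → 30 March 2037.
Applicant Delay Offset: −318 days → 16 May 2036.

May 16, 2036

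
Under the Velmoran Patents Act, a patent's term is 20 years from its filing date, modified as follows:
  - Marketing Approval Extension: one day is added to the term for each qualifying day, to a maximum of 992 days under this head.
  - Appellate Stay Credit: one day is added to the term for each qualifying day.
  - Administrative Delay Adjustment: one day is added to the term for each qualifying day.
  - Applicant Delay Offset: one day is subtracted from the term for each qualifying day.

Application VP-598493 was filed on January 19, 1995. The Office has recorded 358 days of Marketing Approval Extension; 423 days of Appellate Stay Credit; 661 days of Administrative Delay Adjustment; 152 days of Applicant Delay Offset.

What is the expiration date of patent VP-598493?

Base term: filing date + 20 years → 19 January 2015.
Marketing Approval Extension: 358 days (within the 992-day cap) → +358 days → 12 January 2016.
Appellate Stay Credit: +423 days → 10 March 2017.
Administrative Delay Adjustment: +661 days → 31 December 2018.
Applicant Delay Offset: −152 days → 1 August 2018.

2018-08-01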